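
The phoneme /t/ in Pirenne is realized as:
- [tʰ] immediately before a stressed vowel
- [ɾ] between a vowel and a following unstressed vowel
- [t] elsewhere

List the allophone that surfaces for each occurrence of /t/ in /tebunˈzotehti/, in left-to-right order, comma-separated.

[t], [ɾ], [t]

Occurrence 1 (position 1): no conditioning environment matches → elsewhere allophone [t].
Occurrence 2 (position 8): between a vowel and an unstressed vowel → [ɾ].
Occurrence 3 (position 11): no conditioning environment matches → elsewhere allophone [t].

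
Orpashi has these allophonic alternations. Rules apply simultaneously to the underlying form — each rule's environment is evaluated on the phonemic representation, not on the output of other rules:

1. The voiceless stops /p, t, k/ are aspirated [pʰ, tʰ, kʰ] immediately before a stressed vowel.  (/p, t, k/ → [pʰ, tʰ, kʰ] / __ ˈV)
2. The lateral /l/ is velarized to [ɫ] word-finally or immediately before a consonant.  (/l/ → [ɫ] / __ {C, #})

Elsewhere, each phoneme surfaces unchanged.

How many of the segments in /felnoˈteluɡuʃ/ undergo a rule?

2

Segments that undergo a rule: /l/ → [ɫ] (rule 2); /t/ → [tʰ] (rule 1).
All other segments surface unchanged.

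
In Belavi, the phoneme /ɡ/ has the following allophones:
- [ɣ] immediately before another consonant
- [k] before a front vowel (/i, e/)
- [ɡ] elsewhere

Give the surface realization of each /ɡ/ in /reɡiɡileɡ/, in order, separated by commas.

[k], [k], [ɡ]

Occurrence 1 (position 3): before a front vowel (/i, e/) → [k].
Occurrence 2 (position 5): before a front vowel (/i, e/) → [k].
Occurrence 3 (position 9): no conditioning environment matches → elsewhere allophone [ɡ].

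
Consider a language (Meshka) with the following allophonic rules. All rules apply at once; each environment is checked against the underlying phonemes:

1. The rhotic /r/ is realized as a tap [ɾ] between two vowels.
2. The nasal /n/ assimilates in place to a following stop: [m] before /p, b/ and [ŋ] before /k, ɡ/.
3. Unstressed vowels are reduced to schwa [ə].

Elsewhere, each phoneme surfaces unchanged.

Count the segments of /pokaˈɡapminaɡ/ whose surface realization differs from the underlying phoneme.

4

Segments that undergo a rule: /o/ → [ə] (rule 3); /a/ → [ə] (rule 3); /i/ → [ə] (rule 3); /a/ → [ə] (rule 3).
All other segments surface unchanged.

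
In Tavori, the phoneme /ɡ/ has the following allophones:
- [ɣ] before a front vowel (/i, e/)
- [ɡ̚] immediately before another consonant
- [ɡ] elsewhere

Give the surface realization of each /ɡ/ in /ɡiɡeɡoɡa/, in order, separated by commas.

Occurrence 1 (position 1): before a front vowel (/i, e/) → [ɣ].
Occurrence 2 (position 3): before a front vowel (/i, e/) → [ɣ].
Occurrence 3 (position 5): no conditioning environment matches → elsewhere allophone [ɡ].
Occurrence 4 (position 7): no conditioning environment matches → elsewhere allophone [ɡ].

[ɣ], [ɣ], [ɡ], [ɡ]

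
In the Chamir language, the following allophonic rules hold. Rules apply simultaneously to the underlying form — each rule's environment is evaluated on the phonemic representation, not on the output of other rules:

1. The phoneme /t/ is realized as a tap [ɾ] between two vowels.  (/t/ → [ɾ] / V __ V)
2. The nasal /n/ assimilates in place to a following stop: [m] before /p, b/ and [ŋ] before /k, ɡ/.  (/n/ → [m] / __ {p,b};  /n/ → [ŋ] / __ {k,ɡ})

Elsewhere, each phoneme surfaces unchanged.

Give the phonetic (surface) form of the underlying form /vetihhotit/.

[veɾihhoɾit]

/v/ (word-initial): no rule targets it → [v].
/e/ (between /v/ and /t/): no rule targets it → [e].
/t/ meets the environment for rule 1 (between two vowels) → [ɾ].
/i/ (between /t/ and /h/): no rule targets it → [i].
/h/ (between /i/ and /h/): no rule targets it → [h].
/h/ stays [h].
/o/ — not in any rule's target class → [o].
/t/ (between /o/ and /i/) occurs between two vowels → [ɾ] by rule 1.
/i/ — not in any rule's target class → [i].
/t/ (word-final): rule 1 targets it, but not between two vowels → unchanged [t].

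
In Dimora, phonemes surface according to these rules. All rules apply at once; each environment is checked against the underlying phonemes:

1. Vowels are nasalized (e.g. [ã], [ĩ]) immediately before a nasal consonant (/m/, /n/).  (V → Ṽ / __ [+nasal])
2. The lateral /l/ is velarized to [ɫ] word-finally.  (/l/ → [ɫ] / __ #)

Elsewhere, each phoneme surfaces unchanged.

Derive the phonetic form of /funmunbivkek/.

/f/ (word-initial): no rule targets it → [f].
/u/ — between /f/ and /n/, before a nasal consonant — surfaces as [ũ] (rule 1).
/n/ stays [n].
/m/ stays [m].
/u/ (between /m/ and /n/) occurs before a nasal consonant → [ũ] by rule 1.
/n/ (between /u/ and /b/) is unaffected → [n].
/b/ — not in any rule's target class → [b].
/i/ — between /b/ and /v/; rule 1 does not apply here → [i].
/v/ stays [v].
/k/ stays [k].
/e/ (between /k/ and /k/) fails the environment for rule 1, so it stays [e].
/k/ (word-final) is unaffected → [k].

[fũnmũnbivkek]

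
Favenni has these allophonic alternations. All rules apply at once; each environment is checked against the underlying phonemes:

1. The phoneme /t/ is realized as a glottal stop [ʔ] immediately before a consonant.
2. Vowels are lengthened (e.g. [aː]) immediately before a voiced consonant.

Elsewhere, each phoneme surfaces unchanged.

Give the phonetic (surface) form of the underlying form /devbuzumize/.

/d/ stays [d].
/e/ meets the environment for rule 2 (before a voiced consonant) → [eː].
/v/ (between /e/ and /b/) is unaffected → [v].
/b/ stays [b].
/u/ — between /b/ and /z/, before a voiced consonant — surfaces as [uː] (rule 2).
/z/ stays [z].
/u/ (between /z/ and /m/) occurs before a voiced consonant → [uː] by rule 2.
/m/ stays [m].
/i/ — between /m/ and /z/, before a voiced consonant — surfaces as [iː] (rule 2).
/z/ (between /i/ and /e/) is unaffected → [z].
/e/ (word-final) fails the environment for rule 2, so it stays [e].

[deːvbuːzuːmiːze]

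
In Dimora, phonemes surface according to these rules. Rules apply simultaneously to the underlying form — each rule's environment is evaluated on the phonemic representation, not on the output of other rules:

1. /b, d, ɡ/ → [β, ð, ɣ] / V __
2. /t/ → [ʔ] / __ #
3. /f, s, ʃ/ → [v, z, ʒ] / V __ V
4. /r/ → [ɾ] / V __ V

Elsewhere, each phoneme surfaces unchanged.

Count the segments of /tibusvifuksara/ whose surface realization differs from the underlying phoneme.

Segments that undergo a rule: /b/ → [β] (rule 1); /f/ → [v] (rule 3); /r/ → [ɾ] (rule 4).
All other segments surface unchanged.

3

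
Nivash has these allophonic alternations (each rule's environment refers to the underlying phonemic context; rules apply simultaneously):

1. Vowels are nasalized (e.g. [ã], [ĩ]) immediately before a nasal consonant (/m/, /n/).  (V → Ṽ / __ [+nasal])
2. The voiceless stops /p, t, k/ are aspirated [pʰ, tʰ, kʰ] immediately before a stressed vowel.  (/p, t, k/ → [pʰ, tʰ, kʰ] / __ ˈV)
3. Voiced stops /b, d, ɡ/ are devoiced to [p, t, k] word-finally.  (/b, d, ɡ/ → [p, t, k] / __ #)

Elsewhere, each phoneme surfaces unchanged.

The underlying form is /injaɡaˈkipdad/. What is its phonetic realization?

/i/ — word-initial, before a nasal consonant — surfaces as [ĩ] (rule 1).
/a/ (between /j/ and /ɡ/): rule 1 targets it, but not before a nasal consonant → unchanged [a].
/ɡ/ (between /a/ and /a/): rule 3 targets it, but not word-finally → unchanged [ɡ].
/a/ — between /ɡ/ and /k/; rule 1 does not apply here → [a].
/k/ (between /a/ and /i/): immediately before a stressed vowel, so rule 2 applies → [kʰ].
/i/ (between /k/ and /p/): rule 1 targets it, but not before a nasal consonant → unchanged [i].
/p/ (between /i/ and /d/): rule 2 targets it, but not immediately before a stressed vowel → unchanged [p].
/d/ (between /p/ and /a/) is in the target of rule 3 but the environment (word-finally) is not met → [d].
/a/ (between /d/ and /d/) is in the target of rule 1 but the environment (before a nasal consonant) is not met → [a].
/d/ meets the environment for rule 3 (word-finally) → [t].

[ĩnjaɡaˈkʰipdat]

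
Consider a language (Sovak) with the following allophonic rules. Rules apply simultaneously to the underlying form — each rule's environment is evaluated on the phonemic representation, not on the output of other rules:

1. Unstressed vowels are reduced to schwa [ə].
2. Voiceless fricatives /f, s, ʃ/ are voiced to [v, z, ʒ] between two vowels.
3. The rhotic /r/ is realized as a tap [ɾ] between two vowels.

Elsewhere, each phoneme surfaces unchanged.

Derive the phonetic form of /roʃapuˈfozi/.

/r/ (word-initial): rule 3 targets it, but not between two vowels → unchanged [r].
Rule 1 applies to /o/ (between /r/ and /ʃ/: in an unstressed syllable) → [ə].
/ʃ/ meets the environment for rule 2 (between two vowels) → [ʒ].
/a/ meets the environment for rule 1 (in an unstressed syllable) → [ə].
/u/ (between /p/ and /f/): in an unstressed syllable, so rule 1 applies → [ə].
/f/ — between /u/ and /o/, between two vowels — surfaces as [v] (rule 2).
/o/ (between /f/ and /z/) is in the target of rule 1 but the environment (in an unstressed syllable) is not met → [o].
/i/ (word-final) occurs in an unstressed syllable → [ə] by rule 1.

[rəʒəpəˈvozə]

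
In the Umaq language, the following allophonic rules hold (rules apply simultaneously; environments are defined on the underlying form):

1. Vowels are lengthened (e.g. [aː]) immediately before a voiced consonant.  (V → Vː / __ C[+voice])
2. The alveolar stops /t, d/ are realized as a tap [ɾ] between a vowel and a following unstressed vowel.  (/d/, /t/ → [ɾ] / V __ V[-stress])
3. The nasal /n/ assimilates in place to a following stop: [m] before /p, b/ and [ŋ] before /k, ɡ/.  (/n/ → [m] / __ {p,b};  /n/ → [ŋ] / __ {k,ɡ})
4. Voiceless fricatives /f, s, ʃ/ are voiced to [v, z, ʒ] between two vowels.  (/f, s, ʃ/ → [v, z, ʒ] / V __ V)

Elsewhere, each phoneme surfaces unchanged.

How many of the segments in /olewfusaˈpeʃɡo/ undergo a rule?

Segments that undergo a rule: /o/ → [oː] (rule 1); /e/ → [eː] (rule 1); /s/ → [z] (rule 4).
All other segments surface unchanged.

3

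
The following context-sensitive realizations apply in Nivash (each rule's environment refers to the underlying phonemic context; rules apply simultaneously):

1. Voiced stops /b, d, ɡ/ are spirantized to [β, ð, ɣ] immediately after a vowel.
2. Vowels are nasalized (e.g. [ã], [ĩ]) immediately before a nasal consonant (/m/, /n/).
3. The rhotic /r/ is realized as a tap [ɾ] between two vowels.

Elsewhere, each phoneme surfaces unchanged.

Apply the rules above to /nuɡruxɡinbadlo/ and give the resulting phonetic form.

[nuɣruxɡĩnbaðlo]

/u/ (between /n/ and /ɡ/) is in the target of rule 2 but the environment (before a nasal consonant) is not met → [u].
Rule 1 applies to /ɡ/ (between /u/ and /r/: immediately after a vowel) → [ɣ].
/r/ (between /ɡ/ and /u/) fails the environment for rule 3, so it stays [r].
/u/ (between /r/ and /x/): rule 2 targets it, but not before a nasal consonant → unchanged [u].
/ɡ/ — between /x/ and /i/; rule 1 does not apply here → [ɡ].
/i/ — between /ɡ/ and /n/, before a nasal consonant — surfaces as [ĩ] (rule 2).
/b/ (between /n/ and /a/) is in the target of rule 1 but the environment (immediately after a vowel) is not met → [b].
/a/ (between /b/ and /d/) fails the environment for rule 2, so it stays [a].
Rule 1 applies to /d/ (between /a/ and /l/: immediately after a vowel) → [ð].
/o/ — word-final; rule 2 does not apply here → [o].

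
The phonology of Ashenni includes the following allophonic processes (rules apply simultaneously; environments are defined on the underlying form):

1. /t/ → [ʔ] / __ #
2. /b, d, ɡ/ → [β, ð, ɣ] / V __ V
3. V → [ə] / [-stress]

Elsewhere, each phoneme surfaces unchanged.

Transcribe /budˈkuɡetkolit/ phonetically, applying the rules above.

[bədˈkuɣətkələʔ]

/b/ (word-initial) is in the target of rule 2 but the environment (between two vowels) is not met → [b].
/u/ — between /b/ and /d/, in an unstressed syllable — surfaces as [ə] (rule 3).
/d/ (between /u/ and /k/) is in the target of rule 2 but the environment (between two vowels) is not met → [d].
/k/ (between /d/ and /u/): no rule targets it → [k].
/u/ (between /k/ and /ɡ/) is in the target of rule 3 but the environment (in an unstressed syllable) is not met → [u].
Rule 2 applies to /ɡ/ (between /u/ and /e/: between two vowels) → [ɣ].
/e/ (between /ɡ/ and /t/) occurs in an unstressed syllable → [ə] by rule 3.
/t/ (between /e/ and /k/) is in the target of rule 1 but the environment (word-finally) is not met → [t].
/k/ (between /t/ and /o/): no rule targets it → [k].
Rule 3 applies to /o/ (between /k/ and /l/: in an unstressed syllable) → [ə].
/l/ (between /o/ and /i/) is unaffected → [l].
/i/ meets the environment for rule 3 (in an unstressed syllable) → [ə].
/t/ (word-final): word-finally, so rule 1 applies → [ʔ].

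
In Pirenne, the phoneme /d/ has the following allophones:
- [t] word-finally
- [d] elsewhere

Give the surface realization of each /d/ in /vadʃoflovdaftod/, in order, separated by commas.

Occurrence 1 (position 3): no conditioning environment matches → elsewhere allophone [d].
Occurrence 2 (position 10): no conditioning environment matches → elsewhere allophone [d].
Occurrence 3 (position 15): word-finally → [t].

[d], [d], [t]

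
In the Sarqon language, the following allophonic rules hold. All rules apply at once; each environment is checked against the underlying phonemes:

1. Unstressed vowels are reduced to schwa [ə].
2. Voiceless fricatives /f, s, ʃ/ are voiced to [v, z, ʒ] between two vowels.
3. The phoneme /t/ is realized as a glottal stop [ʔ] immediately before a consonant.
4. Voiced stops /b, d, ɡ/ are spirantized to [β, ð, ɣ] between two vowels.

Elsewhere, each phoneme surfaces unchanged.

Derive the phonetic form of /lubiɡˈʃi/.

/l/ (word-initial): no rule targets it → [l].
Rule 1 applies to /u/ (between /l/ and /b/: in an unstressed syllable) → [ə].
/b/ (between /u/ and /i/) occurs between two vowels → [β] by rule 4.
/i/ (between /b/ and /ɡ/): in an unstressed syllable, so rule 1 applies → [ə].
/ɡ/ (between /i/ and /ʃ/): rule 4 targets it, but not between two vowels → unchanged [ɡ].
/ʃ/ (between /ɡ/ and /i/) fails the environment for rule 2, so it stays [ʃ].
/i/ (word-final) fails the environment for rule 1, so it stays [i].

[ləβəɡˈʃi]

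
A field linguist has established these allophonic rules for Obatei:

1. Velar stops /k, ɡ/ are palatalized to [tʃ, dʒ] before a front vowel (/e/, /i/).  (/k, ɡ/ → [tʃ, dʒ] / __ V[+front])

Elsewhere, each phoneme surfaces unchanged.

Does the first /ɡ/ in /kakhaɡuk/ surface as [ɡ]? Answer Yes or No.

Yes

/ɡ/ — between /a/ and /u/; rule 1 does not apply here → [ɡ].
The actual realization is [ɡ], which matches [ɡ].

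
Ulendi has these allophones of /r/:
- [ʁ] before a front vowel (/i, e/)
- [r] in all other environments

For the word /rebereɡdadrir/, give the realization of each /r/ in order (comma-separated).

[ʁ], [ʁ], [ʁ], [r]

Occurrence 1 (position 1): before a front vowel (/i, e/) → [ʁ].
Occurrence 2 (position 5): before a front vowel (/i, e/) → [ʁ].
Occurrence 3 (position 11): before a front vowel (/i, e/) → [ʁ].
Occurrence 4 (position 13): no conditioning environment matches → elsewhere allophone [r].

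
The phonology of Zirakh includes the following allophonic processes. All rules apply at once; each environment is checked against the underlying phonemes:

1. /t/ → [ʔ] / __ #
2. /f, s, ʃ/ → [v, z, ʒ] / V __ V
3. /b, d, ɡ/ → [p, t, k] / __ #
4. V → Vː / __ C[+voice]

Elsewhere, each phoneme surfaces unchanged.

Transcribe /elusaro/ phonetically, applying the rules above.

Rule 4 applies to /e/ (word-initial: before a voiced consonant) → [eː].
/l/ stays [l].
/u/ (between /l/ and /s/) is in the target of rule 4 but the environment (before a voiced consonant) is not met → [u].
/s/ (between /u/ and /a/) occurs between two vowels → [z] by rule 2.
/a/ meets the environment for rule 4 (before a voiced consonant) → [aː].
/r/ (between /a/ and /o/) is unaffected → [r].
/o/ (word-final) fails the environment for rule 4, so it stays [o].

[eːluzaːro]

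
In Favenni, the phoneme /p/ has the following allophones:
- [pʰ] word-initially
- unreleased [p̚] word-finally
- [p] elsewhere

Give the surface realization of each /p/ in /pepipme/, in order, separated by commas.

Occurrence 1 (position 1): word-initially → [pʰ].
Occurrence 2 (position 3): no conditioning environment matches → elsewhere allophone [p].
Occurrence 3 (position 5): no conditioning environment matches → elsewhere allophone [p].

[pʰ], [p], [p]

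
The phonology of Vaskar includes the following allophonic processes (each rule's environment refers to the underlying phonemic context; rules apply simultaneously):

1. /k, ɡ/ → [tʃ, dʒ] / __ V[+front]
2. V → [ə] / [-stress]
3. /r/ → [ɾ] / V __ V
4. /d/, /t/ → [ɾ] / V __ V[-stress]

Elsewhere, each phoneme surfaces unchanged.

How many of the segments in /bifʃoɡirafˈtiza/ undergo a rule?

7

Segments that undergo a rule: /i/ → [ə] (rule 2); /o/ → [ə] (rule 2); /ɡ/ → [dʒ] (rule 1); /i/ → [ə] (rule 2); /r/ → [ɾ] (rule 3); /a/ → [ə] (rule 2); /a/ → [ə] (rule 2).
All other segments surface unchanged.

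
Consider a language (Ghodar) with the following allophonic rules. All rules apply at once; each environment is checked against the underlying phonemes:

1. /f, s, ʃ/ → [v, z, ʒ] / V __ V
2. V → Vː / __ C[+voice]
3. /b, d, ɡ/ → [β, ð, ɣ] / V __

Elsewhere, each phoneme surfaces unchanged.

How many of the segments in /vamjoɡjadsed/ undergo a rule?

7

Segments that undergo a rule: /a/ → [aː] (rule 2); /o/ → [oː] (rule 2); /ɡ/ → [ɣ] (rule 3); /a/ → [aː] (rule 2); /d/ → [ð] (rule 3); /e/ → [eː] (rule 2); /d/ → [ð] (rule 3).
All other segments surface unchanged.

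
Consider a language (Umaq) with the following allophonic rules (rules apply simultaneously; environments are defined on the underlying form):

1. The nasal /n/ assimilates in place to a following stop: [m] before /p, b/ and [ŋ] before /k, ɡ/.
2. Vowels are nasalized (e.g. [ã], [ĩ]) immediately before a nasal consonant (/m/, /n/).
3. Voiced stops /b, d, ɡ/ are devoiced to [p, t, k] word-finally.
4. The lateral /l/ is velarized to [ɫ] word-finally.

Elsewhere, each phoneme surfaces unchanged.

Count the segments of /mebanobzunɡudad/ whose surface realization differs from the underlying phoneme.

Segments that undergo a rule: /a/ → [ã] (rule 2); /u/ → [ũ] (rule 2); /n/ → [ŋ] (rule 1); /d/ → [t] (rule 3).
All other segments surface unchanged.

4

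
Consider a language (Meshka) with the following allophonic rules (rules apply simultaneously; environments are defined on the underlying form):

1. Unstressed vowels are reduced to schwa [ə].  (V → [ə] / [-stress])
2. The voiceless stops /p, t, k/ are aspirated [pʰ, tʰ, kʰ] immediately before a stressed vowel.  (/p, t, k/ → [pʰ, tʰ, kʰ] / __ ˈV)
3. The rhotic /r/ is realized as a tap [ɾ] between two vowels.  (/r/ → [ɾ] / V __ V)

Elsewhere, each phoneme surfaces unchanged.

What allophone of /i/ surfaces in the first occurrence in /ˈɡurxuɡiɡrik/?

/i/ (between /ɡ/ and /ɡ/): in an unstressed syllable, so rule 1 applies → [ə].

[ə]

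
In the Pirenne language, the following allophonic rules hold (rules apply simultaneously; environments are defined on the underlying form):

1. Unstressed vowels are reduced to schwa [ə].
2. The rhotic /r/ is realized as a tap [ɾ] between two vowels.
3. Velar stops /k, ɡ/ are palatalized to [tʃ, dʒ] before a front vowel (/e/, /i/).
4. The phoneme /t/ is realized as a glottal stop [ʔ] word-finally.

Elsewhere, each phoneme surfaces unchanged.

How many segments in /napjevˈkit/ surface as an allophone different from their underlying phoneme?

Segments that undergo a rule: /a/ → [ə] (rule 1); /e/ → [ə] (rule 1); /k/ → [tʃ] (rule 3); /t/ → [ʔ] (rule 4).
All other segments surface unchanged.

4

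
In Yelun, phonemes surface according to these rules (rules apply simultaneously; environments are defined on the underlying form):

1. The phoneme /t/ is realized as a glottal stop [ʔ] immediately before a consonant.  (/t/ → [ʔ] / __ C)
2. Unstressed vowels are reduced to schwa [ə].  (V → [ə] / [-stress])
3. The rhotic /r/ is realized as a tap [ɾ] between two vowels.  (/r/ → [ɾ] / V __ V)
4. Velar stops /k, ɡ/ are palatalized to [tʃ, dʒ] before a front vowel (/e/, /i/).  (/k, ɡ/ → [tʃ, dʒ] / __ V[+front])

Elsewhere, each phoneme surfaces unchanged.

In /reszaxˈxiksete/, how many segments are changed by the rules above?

Segments that undergo a rule: /e/ → [ə] (rule 2); /a/ → [ə] (rule 2); /e/ → [ə] (rule 2); /e/ → [ə] (rule 2).
All other segments surface unchanged.

4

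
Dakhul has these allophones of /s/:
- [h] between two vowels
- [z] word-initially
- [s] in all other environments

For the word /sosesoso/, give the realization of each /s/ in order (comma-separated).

Occurrence 1 (position 1): word-initially → [z].
Occurrence 2 (position 3): between two vowels → [h].
Occurrence 3 (position 5): between two vowels → [h].
Occurrence 4 (position 7): between two vowels → [h].

[z], [h], [h], [h]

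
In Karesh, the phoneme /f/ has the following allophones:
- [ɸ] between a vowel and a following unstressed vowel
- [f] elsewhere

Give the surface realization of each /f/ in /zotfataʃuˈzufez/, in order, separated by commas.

Occurrence 1 (position 4): no conditioning environment matches → elsewhere allophone [f].
Occurrence 2 (position 12): between a vowel and a following unstressed vowel → [ɸ].

[f], [ɸ]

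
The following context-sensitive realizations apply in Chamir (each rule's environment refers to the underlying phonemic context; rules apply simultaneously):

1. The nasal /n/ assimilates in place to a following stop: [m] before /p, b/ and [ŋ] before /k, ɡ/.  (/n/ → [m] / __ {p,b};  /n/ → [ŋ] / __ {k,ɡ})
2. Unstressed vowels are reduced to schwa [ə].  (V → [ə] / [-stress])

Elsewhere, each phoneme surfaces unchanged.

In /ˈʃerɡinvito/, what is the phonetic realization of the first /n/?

/n/ (between /i/ and /v/) fails the environment for rule 1, so it stays [n].

[n]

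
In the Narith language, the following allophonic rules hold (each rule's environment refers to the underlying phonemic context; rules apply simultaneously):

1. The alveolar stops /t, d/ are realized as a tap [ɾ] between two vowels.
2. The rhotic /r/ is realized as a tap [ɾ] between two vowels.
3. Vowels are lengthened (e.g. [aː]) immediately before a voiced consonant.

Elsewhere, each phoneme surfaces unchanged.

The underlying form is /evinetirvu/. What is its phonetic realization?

[eːviːneɾiːrvu]

/e/ — word-initial, before a voiced consonant — surfaces as [eː] (rule 3).
/v/ stays [v].
Rule 3 applies to /i/ (between /v/ and /n/: before a voiced consonant) → [iː].
/n/ — not in any rule's target class → [n].
/e/ (between /n/ and /t/) fails the environment for rule 3, so it stays [e].
/t/ meets the environment for rule 1 (between two vowels) → [ɾ].
/i/ (between /t/ and /r/) occurs before a voiced consonant → [iː] by rule 3.
/r/ (between /i/ and /v/): rule 2 targets it, but not between two vowels → unchanged [r].
/v/ (between /r/ and /u/): no rule targets it → [v].
/u/ (word-final) fails the environment for rule 3, so it stays [u].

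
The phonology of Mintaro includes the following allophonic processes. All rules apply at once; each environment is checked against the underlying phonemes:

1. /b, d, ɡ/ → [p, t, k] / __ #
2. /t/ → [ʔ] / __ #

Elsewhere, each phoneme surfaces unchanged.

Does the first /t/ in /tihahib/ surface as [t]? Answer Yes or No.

/t/ (word-initial) fails the environment for rule 2, so it stays [t].
The actual realization is [t], which matches [t].

Yes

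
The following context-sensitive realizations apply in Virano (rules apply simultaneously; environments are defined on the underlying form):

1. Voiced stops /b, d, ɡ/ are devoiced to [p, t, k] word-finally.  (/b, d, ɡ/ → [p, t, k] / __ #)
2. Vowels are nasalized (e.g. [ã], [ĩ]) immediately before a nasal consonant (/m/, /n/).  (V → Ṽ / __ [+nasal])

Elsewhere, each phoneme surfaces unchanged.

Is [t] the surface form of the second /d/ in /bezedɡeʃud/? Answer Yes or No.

Yes

Rule 1 applies to /d/ (word-final: word-finally) → [t].
The actual realization is [t], which matches [t].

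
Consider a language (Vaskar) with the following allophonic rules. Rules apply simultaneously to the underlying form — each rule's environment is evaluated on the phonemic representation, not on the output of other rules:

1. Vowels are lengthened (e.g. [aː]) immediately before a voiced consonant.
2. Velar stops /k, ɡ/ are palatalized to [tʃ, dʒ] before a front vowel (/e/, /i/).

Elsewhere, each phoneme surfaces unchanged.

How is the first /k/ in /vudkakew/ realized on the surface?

/k/ (between /d/ and /a/) fails the environment for rule 2, so it stays [k].

[k]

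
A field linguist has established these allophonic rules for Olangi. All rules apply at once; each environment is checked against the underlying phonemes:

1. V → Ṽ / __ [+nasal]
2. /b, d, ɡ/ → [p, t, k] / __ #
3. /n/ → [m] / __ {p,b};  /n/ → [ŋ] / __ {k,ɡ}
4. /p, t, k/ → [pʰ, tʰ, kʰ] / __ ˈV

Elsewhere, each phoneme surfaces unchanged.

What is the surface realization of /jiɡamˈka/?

/i/ (between /j/ and /ɡ/) is in the target of rule 1 but the environment (before a nasal consonant) is not met → [i].
/ɡ/ (between /i/ and /a/): rule 2 targets it, but not word-finally → unchanged [ɡ].
/a/ (between /ɡ/ and /m/): before a nasal consonant, so rule 1 applies → [ã].
/k/ meets the environment for rule 4 (immediately before a stressed vowel) → [kʰ].
/a/ — word-final; rule 1 does not apply here → [a].

[jiɡãmˈkʰa]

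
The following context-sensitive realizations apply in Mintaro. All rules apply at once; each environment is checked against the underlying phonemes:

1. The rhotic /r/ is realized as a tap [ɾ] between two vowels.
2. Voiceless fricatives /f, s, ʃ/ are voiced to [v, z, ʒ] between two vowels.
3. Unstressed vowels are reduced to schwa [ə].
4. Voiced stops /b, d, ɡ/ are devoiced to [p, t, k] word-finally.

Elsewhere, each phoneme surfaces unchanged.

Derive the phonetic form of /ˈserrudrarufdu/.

[ˈserrədrəɾəfdə]

/s/ — word-initial; rule 2 does not apply here → [s].
/e/ (between /s/ and /r/): rule 3 targets it, but not in an unstressed syllable → unchanged [e].
/r/ (between /e/ and /r/): rule 1 targets it, but not between two vowels → unchanged [r].
/r/ (between /r/ and /u/): rule 1 targets it, but not between two vowels → unchanged [r].
/u/ (between /r/ and /d/) occurs in an unstressed syllable → [ə] by rule 3.
/d/ — between /u/ and /r/; rule 4 does not apply here → [d].
/r/ (between /d/ and /a/): rule 1 targets it, but not between two vowels → unchanged [r].
/a/ (between /r/ and /r/): in an unstressed syllable, so rule 3 applies → [ə].
/r/ (between /a/ and /u/): between two vowels, so rule 1 applies → [ɾ].
Rule 3 applies to /u/ (between /r/ and /f/: in an unstressed syllable) → [ə].
/f/ (between /u/ and /d/): rule 2 targets it, but not between two vowels → unchanged [f].
/d/ — between /f/ and /u/; rule 4 does not apply here → [d].
/u/ — word-final, in an unstressed syllable — surfaces as [ə] (rule 3).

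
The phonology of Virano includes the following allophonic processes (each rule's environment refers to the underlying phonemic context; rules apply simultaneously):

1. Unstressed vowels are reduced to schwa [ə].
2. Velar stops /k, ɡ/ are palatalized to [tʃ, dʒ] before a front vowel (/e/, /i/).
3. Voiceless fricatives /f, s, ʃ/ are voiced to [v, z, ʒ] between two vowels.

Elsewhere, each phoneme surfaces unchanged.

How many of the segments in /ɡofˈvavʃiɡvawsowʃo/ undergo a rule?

Segments that undergo a rule: /o/ → [ə] (rule 1); /i/ → [ə] (rule 1); /a/ → [ə] (rule 1); /o/ → [ə] (rule 1); /o/ → [ə] (rule 1).
All other segments surface unchanged.

5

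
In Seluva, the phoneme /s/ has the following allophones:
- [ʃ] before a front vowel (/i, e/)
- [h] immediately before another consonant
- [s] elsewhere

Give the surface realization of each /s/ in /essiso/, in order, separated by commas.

[h], [ʃ], [s]

Occurrence 1 (position 2): immediately before another consonant → [h].
Occurrence 2 (position 3): before a front vowel (/i, e/) → [ʃ].
Occurrence 3 (position 5): no conditioning environment matches → elsewhere allophone [s].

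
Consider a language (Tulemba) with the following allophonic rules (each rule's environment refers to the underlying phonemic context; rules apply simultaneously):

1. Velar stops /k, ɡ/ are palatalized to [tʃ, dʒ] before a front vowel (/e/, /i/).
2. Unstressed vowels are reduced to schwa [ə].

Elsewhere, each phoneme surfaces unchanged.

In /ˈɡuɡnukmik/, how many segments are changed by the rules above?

2

Segments that undergo a rule: /u/ → [ə] (rule 2); /i/ → [ə] (rule 2).
All other segments surface unchanged.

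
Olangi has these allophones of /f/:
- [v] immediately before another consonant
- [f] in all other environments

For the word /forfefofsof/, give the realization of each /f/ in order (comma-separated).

[f], [f], [f], [v], [f]

Occurrence 1 (position 1): no conditioning environment matches → elsewhere allophone [f].
Occurrence 2 (position 4): no conditioning environment matches → elsewhere allophone [f].
Occurrence 3 (position 6): no conditioning environment matches → elsewhere allophone [f].
Occurrence 4 (position 8): immediately before another consonant → [v].
Occurrence 5 (position 11): no conditioning environment matches → elsewhere allophone [f].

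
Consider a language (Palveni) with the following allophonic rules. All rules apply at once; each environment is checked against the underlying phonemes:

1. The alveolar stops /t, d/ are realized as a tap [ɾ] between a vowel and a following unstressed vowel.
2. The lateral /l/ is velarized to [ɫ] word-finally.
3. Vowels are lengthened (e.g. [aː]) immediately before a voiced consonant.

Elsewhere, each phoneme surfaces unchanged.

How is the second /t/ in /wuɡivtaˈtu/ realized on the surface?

/t/ (between /a/ and /u/) is in the target of rule 1 but the environment (between a vowel and a following unstressed vowel) is not met → [t].

[t]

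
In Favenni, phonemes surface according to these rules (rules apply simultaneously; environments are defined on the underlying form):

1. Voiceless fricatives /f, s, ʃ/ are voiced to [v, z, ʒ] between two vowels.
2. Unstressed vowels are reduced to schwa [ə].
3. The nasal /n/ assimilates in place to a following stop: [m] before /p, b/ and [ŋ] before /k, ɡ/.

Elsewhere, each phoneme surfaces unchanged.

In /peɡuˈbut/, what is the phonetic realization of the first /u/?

[ə]

/u/ (between /ɡ/ and /b/) occurs in an unstressed syllable → [ə] by rule 2.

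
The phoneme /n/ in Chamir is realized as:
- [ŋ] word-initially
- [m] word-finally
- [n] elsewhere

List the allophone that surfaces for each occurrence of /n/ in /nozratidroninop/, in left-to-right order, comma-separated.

Occurrence 1 (position 1): word-initially → [ŋ].
Occurrence 2 (position 11): no conditioning environment matches → elsewhere allophone [n].
Occurrence 3 (position 13): no conditioning environment matches → elsewhere allophone [n].

[ŋ], [n], [n]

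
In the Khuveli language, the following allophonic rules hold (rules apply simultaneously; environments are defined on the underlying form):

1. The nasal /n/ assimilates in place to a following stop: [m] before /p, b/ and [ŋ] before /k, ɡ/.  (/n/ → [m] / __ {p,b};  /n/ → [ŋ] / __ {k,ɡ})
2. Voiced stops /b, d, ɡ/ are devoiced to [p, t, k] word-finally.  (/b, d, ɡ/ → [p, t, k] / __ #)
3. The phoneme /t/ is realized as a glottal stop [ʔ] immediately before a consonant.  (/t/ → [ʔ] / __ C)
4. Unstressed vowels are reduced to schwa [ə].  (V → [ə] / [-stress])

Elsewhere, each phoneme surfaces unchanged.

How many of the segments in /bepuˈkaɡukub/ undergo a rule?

Segments that undergo a rule: /e/ → [ə] (rule 4); /u/ → [ə] (rule 4); /u/ → [ə] (rule 4); /u/ → [ə] (rule 4); /b/ → [p] (rule 2).
All other segments surface unchanged.

5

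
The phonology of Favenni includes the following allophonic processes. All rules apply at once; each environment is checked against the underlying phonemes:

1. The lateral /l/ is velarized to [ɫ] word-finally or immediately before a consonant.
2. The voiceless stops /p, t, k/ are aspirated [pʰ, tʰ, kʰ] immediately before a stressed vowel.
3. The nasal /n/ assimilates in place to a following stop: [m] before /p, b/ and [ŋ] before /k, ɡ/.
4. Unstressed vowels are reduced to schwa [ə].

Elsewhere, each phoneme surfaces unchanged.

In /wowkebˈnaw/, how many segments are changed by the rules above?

2

Segments that undergo a rule: /o/ → [ə] (rule 4); /e/ → [ə] (rule 4).
All other segments surface unchanged.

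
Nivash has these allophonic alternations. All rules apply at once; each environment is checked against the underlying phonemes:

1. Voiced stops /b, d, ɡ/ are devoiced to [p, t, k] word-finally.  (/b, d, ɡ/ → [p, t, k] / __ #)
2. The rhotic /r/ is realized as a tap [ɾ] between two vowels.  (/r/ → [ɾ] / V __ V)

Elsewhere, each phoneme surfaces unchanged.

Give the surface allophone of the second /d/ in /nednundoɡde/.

[d]

/d/ (between /n/ and /o/): rule 1 targets it, but not word-finally → unchanged [d].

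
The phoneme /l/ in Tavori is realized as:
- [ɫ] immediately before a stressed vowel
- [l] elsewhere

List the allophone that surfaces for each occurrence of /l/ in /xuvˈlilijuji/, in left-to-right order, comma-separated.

[ɫ], [l]

Occurrence 1 (position 4): immediately before a stressed vowel → [ɫ].
Occurrence 2 (position 6): no conditioning environment matches → elsewhere allophone [l].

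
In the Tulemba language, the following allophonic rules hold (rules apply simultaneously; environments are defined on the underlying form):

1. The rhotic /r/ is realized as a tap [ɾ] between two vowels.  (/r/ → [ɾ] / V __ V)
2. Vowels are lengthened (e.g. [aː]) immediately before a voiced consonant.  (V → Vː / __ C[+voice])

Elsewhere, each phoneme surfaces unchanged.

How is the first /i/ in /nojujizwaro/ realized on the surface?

[iː]

/i/ (between /j/ and /z/) occurs before a voiced consonant → [iː] by rule 2.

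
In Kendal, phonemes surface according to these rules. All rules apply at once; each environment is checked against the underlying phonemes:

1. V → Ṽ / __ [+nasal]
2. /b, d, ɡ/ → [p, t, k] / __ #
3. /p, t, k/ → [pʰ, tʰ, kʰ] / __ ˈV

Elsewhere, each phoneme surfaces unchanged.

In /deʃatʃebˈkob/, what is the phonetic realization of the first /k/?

/k/ meets the environment for rule 3 (immediately before a stressed vowel) → [kʰ].

[kʰ]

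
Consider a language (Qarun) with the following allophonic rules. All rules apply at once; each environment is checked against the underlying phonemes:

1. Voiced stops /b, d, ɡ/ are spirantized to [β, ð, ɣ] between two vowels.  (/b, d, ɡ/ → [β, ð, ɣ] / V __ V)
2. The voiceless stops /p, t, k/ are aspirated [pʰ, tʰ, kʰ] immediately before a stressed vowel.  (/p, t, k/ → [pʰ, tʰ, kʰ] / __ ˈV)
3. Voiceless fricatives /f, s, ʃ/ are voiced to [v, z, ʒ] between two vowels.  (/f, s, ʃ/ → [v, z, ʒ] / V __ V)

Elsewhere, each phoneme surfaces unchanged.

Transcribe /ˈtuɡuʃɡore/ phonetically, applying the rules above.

[ˈtʰuɣuʃɡore]

/t/ — word-initial, immediately before a stressed vowel — surfaces as [tʰ] (rule 2).
Rule 1 applies to /ɡ/ (between /u/ and /u/: between two vowels) → [ɣ].
/ʃ/ (between /u/ and /ɡ/) fails the environment for rule 3, so it stays [ʃ].
/ɡ/ (between /ʃ/ and /o/) fails the environment for rule 1, so it stays [ɡ].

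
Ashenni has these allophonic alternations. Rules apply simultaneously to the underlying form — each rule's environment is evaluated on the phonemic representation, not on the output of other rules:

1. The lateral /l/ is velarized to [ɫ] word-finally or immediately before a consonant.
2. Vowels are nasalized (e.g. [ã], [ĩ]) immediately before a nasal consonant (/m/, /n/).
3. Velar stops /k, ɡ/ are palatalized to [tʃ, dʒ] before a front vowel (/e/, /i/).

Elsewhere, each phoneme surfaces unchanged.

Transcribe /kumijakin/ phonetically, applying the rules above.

[kũmijatʃĩn]

/k/ (word-initial): rule 3 targets it, but not before a front vowel → unchanged [k].
/u/ (between /k/ and /m/) occurs before a nasal consonant → [ũ] by rule 2.
/m/ — not in any rule's target class → [m].
/i/ — between /m/ and /j/; rule 2 does not apply here → [i].
/j/ — not in any rule's target class → [j].
/a/ (between /j/ and /k/) fails the environment for rule 2, so it stays [a].
/k/ (between /a/ and /i/) occurs before a front vowel → [tʃ] by rule 3.
/i/ — between /k/ and /n/, before a nasal consonant — surfaces as [ĩ] (rule 2).
/n/ (word-final): no rule targets it → [n].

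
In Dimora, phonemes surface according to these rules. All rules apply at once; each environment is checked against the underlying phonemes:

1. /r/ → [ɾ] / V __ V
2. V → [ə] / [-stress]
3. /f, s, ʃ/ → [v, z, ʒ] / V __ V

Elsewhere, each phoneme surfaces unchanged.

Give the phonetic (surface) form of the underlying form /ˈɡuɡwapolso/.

/ɡ/ (word-initial) is unaffected → [ɡ].
/u/ — between /ɡ/ and /ɡ/; rule 2 does not apply here → [u].
/ɡ/ stays [ɡ].
/w/ (between /ɡ/ and /a/): no rule targets it → [w].
/a/ meets the environment for rule 2 (in an unstressed syllable) → [ə].
/p/ (between /a/ and /o/) is unaffected → [p].
/o/ meets the environment for rule 2 (in an unstressed syllable) → [ə].
/l/ — not in any rule's target class → [l].
/s/ — between /l/ and /o/; rule 3 does not apply here → [s].
/o/ (word-final) occurs in an unstressed syllable → [ə] by rule 2.

[ˈɡuɡwəpəlsə]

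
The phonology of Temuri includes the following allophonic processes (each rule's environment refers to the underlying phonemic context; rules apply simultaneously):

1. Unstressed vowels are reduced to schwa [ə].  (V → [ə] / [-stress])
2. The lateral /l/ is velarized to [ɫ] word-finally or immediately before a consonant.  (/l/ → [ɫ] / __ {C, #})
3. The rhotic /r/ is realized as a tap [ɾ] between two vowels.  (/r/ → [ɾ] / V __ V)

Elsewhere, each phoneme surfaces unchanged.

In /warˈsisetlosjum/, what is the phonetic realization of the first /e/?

[ə]

Rule 1 applies to /e/ (between /s/ and /t/: in an unstressed syllable) → [ə].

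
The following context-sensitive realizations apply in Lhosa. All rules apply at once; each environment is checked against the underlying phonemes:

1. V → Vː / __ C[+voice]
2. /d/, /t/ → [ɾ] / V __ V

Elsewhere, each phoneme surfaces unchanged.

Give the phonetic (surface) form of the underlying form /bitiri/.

/b/ (word-initial): no rule targets it → [b].
/i/ (between /b/ and /t/) is in the target of rule 1 but the environment (before a voiced consonant) is not met → [i].
/t/ — between /i/ and /i/, between two vowels — surfaces as [ɾ] (rule 2).
/i/ (between /t/ and /r/) occurs before a voiced consonant → [iː] by rule 1.
/r/ stays [r].
/i/ (word-final): rule 1 targets it, but not before a voiced consonant → unchanged [i].

[biɾiːri]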